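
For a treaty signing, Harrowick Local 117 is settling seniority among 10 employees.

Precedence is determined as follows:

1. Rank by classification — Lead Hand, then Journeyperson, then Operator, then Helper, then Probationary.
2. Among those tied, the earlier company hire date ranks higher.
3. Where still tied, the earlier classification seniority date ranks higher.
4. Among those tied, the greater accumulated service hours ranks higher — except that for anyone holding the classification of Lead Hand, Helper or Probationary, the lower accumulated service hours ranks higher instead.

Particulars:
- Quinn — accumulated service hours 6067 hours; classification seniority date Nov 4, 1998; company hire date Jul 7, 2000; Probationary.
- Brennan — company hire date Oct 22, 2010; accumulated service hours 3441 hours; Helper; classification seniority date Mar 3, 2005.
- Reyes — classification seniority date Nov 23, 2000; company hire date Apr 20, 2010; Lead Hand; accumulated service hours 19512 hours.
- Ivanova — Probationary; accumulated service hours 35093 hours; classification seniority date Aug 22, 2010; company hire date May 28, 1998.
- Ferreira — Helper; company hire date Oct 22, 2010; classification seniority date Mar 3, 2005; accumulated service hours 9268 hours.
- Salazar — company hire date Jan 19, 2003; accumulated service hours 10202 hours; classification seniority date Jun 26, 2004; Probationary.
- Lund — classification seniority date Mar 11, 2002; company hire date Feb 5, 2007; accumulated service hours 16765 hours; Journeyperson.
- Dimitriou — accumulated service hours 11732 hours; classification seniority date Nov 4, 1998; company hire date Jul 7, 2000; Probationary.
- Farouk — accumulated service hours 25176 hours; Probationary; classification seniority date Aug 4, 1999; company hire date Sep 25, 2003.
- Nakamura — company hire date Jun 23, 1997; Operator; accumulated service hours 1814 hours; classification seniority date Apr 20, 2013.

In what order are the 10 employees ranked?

Reyes, Lund, Nakamura, Brennan, Ferreira, Ivanova, Quinn, Dimitriou, Salazar, Farouk

By classification: Reyes (Lead Hand); then Lund (Journeyperson); then Nakamura (Operator); then Brennan and Ferreira (Helper); then Ivanova, Quinn, Dimitriou, Salazar and Farouk (Probationary).
Brennan and Ferreira both have company hire date Oct 22, 2010, so the next rule applies.
Brennan and Ferreira both have classification seniority date Mar 3, 2005, so the next rule applies.
Among Brennan and Ferreira, by accumulated service hours (lower first) (reversed rule for this group): Brennan (3441 hours) before Ferreira (9268 hours).
Among Ivanova, Quinn, Dimitriou, Salazar and Farouk, by company hire date (earlier first): Ivanova (May 28, 1998) before Quinn and Dimitriou (Jul 7, 2000) before Salazar (Jan 19, 2003) before Farouk (Sep 25, 2003).
Quinn and Dimitriou both have classification seniority date Nov 4, 1998, so the next rule applies.
Among Quinn and Dimitriou, by accumulated service hours (lower first) (reversed rule for this group): Quinn (6067 hours) before Dimitriou (11732 hours).
Full order: Reyes, Lund, Nakamura, Brennan, Ferreira, Ivanova, Quinn, Dimitriou, Salazar, Farouk.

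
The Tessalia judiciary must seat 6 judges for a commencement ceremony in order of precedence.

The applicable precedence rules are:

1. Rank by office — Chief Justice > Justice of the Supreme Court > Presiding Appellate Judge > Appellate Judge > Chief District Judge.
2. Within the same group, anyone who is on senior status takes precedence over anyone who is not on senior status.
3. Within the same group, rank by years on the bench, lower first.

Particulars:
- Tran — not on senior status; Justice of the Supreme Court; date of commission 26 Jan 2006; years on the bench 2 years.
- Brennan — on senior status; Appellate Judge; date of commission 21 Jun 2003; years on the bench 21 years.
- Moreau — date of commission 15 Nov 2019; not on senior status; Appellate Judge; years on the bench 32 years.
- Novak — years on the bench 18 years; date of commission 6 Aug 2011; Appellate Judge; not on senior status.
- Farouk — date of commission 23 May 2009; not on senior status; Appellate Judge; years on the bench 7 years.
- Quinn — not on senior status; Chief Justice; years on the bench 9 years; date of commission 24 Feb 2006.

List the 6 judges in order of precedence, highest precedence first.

By office: Quinn (Chief Justice); then Tran (Justice of the Supreme Court); then Brennan, Farouk, Novak and Moreau (Appellate Judge).
Among Brennan, Farouk, Novak and Moreau, on senior status before not on senior status: Brennan (on senior status) before Farouk, Novak and Moreau (not on senior status).
Among Farouk, Novak and Moreau, by years on the bench (lower first): Farouk (7 years) before Novak (18 years) before Moreau (32 years).
Full order: Quinn, Tran, Brennan, Farouk, Novak, Moreau.

Quinn, Tran, Brennan, Farouk, Novak, Moreau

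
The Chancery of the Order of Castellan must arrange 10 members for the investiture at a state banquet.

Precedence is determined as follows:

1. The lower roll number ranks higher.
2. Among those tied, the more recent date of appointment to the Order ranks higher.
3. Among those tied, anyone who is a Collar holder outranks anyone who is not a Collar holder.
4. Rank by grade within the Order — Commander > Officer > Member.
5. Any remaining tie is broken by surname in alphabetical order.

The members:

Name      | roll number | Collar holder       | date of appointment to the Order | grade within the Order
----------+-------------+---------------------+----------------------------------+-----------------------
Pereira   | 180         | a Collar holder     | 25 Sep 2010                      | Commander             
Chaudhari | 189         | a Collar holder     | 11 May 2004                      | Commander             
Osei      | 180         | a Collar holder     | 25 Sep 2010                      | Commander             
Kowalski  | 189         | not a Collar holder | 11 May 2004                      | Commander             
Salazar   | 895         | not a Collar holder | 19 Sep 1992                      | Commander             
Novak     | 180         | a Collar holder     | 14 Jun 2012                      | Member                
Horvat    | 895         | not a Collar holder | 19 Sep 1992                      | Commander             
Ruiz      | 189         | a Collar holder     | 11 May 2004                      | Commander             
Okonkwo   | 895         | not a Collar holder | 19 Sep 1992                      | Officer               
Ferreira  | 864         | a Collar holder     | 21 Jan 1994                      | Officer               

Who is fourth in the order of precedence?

By roll number (lower first): Novak, Osei and Pereira (each 180); then Chaudhari, Ruiz and Kowalski (each 189); then Ferreira (864); then Horvat, Salazar and Okonkwo (each 895).
Among Novak, Osei and Pereira, by date of appointment to the Order (later first): Novak (14 Jun 2012) before Osei and Pereira (25 Sep 2010).
Osei and Pereira are each a Collar holder, so the next rule applies.
Osei and Pereira are each Commander, so the next rule applies.
Among Osei and Pereira, alphabetically by surname: Osei before Pereira.
Chaudhari, Ruiz and Kowalski all have date of appointment to the Order 11 May 2004, so the next rule applies.
Among Chaudhari, Ruiz and Kowalski, a Collar holder before not a Collar holder: Chaudhari and Ruiz (a Collar holder) before Kowalski (not a Collar holder).
Chaudhari and Ruiz are each Commander, so the next rule applies.
Among Chaudhari and Ruiz, alphabetically by surname: Chaudhari before Ruiz.
Horvat, Salazar and Okonkwo all have date of appointment to the Order 19 Sep 1992, so the next rule applies.
Horvat, Salazar and Okonkwo are each not a Collar holder, so the next rule applies.
Among Horvat, Salazar and Okonkwo, by grade within the Order: Horvat and Salazar (Commander) before Okonkwo (Officer).
Among Horvat and Salazar, alphabetically by surname: Horvat before Salazar.
Order: Novak, Osei, Pereira, Chaudhari, Ruiz, Kowalski, Ferreira, Horvat, Salazar, Okonkwo.

Chaudhari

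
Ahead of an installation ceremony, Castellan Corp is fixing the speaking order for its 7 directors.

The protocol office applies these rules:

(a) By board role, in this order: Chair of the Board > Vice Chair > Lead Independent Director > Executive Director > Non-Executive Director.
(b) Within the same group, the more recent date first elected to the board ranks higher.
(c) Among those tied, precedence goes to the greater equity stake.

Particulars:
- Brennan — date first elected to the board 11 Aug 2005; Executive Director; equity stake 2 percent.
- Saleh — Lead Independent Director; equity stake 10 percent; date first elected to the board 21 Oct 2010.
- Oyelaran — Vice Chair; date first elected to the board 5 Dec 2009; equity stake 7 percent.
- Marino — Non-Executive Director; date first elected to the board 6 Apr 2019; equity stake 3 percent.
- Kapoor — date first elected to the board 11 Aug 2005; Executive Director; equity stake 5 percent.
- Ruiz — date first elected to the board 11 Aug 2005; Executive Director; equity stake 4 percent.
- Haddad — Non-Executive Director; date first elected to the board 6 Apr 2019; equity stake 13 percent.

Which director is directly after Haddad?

By board role: Oyelaran (Vice Chair); then Saleh (Lead Independent Director); then Kapoor, Ruiz and Brennan (Executive Director); then Haddad and Marino (Non-Executive Director).
Kapoor, Ruiz and Brennan all have date first elected to the board 11 Aug 2005, so the next rule applies.
Among Kapoor, Ruiz and Brennan, by equity stake (higher first): Kapoor (5 percent) before Ruiz (4 percent) before Brennan (2 percent).
Haddad and Marino both have date first elected to the board 6 Apr 2019, so the next rule applies.
Among Haddad and Marino, by equity stake (higher first): Haddad (13 percent) before Marino (3 percent).
Order: Oyelaran, Saleh, Kapoor, Ruiz, Brennan, Haddad, Marino.

Marino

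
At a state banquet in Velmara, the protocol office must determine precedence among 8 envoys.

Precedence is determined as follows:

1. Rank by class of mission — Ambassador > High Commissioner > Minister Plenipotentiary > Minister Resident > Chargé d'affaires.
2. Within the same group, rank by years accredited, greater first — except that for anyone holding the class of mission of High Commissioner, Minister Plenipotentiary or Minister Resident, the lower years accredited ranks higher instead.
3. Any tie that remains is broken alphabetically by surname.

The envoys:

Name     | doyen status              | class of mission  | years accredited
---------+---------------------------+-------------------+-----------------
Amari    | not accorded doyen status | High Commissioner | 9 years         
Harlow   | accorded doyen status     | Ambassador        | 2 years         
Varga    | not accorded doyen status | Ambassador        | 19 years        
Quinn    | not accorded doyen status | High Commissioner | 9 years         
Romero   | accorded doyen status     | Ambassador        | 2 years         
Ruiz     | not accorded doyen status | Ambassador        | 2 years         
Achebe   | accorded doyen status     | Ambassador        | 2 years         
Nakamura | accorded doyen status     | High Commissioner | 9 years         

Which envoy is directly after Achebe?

Harlow

By class of mission: Varga, Achebe, Harlow, Romero and Ruiz (Ambassador); then Amari, Nakamura and Quinn (High Commissioner).
Among Varga, Achebe, Harlow, Romero and Ruiz, by years accredited (higher first): Varga (19 years) before Achebe, Harlow, Romero and Ruiz (2 years).
Among Achebe, Harlow, Romero and Ruiz, alphabetically by surname: Achebe before Harlow before Romero before Ruiz.
Amari, Nakamura and Quinn all have years accredited 9 years, so the next rule applies.
Among Amari, Nakamura and Quinn, alphabetically by surname: Amari before Nakamura before Quinn.
Order: Varga, Achebe, Harlow, Romero, Ruiz, Amari, Nakamura, Quinn.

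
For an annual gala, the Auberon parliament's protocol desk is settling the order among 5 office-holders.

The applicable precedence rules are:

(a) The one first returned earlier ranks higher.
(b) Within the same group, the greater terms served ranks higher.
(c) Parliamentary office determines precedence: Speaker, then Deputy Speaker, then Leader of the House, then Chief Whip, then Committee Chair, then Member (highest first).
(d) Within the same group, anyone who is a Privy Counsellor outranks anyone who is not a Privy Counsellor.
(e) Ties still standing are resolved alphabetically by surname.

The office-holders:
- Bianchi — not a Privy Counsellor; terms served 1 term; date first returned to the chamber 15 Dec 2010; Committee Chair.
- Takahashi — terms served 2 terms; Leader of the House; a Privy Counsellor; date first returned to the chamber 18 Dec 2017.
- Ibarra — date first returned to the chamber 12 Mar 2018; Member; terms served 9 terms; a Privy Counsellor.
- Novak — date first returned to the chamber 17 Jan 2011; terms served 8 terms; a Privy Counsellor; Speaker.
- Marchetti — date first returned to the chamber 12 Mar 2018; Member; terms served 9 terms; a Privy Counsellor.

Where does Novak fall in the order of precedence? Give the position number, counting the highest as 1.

2

By date first returned to the chamber (earlier first): Bianchi (15 Dec 2010); then Novak (17 Jan 2011); then Takahashi (18 Dec 2017); then Ibarra and Marchetti (both 12 Mar 2018).
Ibarra and Marchetti both have terms served 9 terms, so the next rule applies.
Ibarra and Marchetti are each Member, so the next rule applies.
Ibarra and Marchetti are each a Privy Counsellor, so the next rule applies.
Among Ibarra and Marchetti, alphabetically by surname: Ibarra before Marchetti.
Order: Bianchi, Novak, Takahashi, Ibarra, Marchetti. So position 2.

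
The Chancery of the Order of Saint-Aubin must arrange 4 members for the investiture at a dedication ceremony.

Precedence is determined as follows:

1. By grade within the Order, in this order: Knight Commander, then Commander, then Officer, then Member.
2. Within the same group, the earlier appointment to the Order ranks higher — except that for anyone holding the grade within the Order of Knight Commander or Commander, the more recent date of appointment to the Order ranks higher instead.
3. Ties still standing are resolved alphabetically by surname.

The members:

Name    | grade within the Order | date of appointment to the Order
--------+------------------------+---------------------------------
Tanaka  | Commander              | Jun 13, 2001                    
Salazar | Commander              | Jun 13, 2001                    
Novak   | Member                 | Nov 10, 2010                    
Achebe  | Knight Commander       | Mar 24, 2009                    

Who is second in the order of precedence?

By grade within the Order: Achebe (Knight Commander); then Salazar and Tanaka (Commander); then Novak (Member).
Salazar and Tanaka both have date of appointment to the Order Jun 13, 2001, so the next rule applies.
Among Salazar and Tanaka, alphabetically by surname: Salazar before Tanaka.
Order: Achebe, Salazar, Tanaka, Novak.

Salazar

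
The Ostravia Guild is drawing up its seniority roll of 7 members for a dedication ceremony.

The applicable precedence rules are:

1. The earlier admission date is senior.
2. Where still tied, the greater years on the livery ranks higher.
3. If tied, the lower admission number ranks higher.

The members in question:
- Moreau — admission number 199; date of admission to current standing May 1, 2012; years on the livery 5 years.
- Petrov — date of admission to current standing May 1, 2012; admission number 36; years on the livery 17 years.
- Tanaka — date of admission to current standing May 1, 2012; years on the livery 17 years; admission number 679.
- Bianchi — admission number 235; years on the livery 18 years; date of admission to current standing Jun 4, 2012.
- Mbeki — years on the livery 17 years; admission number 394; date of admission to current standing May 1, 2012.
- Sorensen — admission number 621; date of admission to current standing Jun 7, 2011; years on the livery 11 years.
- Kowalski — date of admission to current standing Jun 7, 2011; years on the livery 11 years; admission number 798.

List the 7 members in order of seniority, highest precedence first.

By date of admission to current standing (earlier first): Sorensen and Kowalski (both Jun 7, 2011); then Petrov, Mbeki, Tanaka and Moreau (each May 1, 2012); then Bianchi (Jun 4, 2012).
Sorensen and Kowalski both have years on the livery 11 years, so the next rule applies.
Among Sorensen and Kowalski, by admission number (lower first): Sorensen (621) before Kowalski (798).
Among Petrov, Mbeki, Tanaka and Moreau, by years on the livery (higher first): Petrov, Mbeki and Tanaka (17 years) before Moreau (5 years).
Among Petrov, Mbeki and Tanaka, by admission number (lower first): Petrov (36) before Mbeki (394) before Tanaka (679).
Full order: Sorensen, Kowalski, Petrov, Mbeki, Tanaka, Moreau, Bianchi.

Sorensen, Kowalski, Petrov, Mbeki, Tanaka, Moreau, Bianchi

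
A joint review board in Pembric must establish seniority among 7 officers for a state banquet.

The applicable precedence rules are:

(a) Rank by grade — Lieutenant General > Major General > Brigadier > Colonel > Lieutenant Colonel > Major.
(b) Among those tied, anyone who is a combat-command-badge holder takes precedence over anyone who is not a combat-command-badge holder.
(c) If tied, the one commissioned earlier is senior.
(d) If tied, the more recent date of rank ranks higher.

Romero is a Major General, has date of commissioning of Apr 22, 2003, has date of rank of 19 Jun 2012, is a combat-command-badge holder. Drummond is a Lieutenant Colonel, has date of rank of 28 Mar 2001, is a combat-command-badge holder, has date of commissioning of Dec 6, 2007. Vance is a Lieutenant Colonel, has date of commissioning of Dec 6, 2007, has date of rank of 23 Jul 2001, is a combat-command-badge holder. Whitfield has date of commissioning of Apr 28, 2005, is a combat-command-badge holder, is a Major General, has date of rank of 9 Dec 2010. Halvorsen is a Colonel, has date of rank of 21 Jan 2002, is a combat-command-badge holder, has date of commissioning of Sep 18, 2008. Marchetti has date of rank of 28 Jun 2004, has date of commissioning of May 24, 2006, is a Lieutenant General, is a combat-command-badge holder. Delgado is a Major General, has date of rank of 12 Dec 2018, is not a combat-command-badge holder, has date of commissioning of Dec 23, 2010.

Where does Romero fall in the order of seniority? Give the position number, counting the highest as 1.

By grade: Marchetti (Lieutenant General); then Romero, Whitfield and Delgado (Major General); then Halvorsen (Colonel); then Vance and Drummond (Lieutenant Colonel).
Among Romero, Whitfield and Delgado, a combat-command-badge holder before not a combat-command-badge holder: Romero and Whitfield (a combat-command-badge holder) before Delgado (not a combat-command-badge holder).
Among Romero and Whitfield, by date of commissioning (earlier first): Romero (Apr 22, 2003) before Whitfield (Apr 28, 2005).
Vance and Drummond are each a combat-command-badge holder, so the next rule applies.
Vance and Drummond both have date of commissioning Dec 6, 2007, so the next rule applies.
Among Vance and Drummond, by date of rank (later first): Vance (23 Jul 2001) before Drummond (28 Mar 2001).
Order: Marchetti, Romero, Whitfield, Delgado, Halvorsen, Vance, Drummond. So position 2.

2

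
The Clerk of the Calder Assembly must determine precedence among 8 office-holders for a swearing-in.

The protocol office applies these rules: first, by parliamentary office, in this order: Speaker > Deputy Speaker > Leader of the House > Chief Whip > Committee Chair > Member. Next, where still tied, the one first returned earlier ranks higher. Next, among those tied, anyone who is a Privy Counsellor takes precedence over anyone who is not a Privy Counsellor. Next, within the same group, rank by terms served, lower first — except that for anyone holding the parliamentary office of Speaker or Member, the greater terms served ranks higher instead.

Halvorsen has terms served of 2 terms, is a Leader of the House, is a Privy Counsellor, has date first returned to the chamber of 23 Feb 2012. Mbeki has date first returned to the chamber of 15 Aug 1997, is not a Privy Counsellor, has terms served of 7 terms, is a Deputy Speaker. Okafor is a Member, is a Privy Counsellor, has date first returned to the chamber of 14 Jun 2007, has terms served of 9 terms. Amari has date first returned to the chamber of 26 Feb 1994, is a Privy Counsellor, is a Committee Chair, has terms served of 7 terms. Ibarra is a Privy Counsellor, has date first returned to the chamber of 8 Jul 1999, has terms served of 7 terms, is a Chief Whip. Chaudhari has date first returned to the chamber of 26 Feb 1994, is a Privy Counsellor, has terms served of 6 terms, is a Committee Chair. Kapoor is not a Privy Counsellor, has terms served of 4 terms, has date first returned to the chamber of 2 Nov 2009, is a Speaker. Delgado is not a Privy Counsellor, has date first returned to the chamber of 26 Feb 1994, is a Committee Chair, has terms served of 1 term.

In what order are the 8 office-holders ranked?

Kapoor, Mbeki, Halvorsen, Ibarra, Chaudhari, Amari, Delgado, Okafor

By parliamentary office: Kapoor (Speaker); then Mbeki (Deputy Speaker); then Halvorsen (Leader of the House); then Ibarra (Chief Whip); then Chaudhari, Amari and Delgado (Committee Chair); then Okafor (Member).
Chaudhari, Amari and Delgado all have date first returned to the chamber 26 Feb 1994, so the next rule applies.
Among Chaudhari, Amari and Delgado, a Privy Counsellor before not a Privy Counsellor: Chaudhari and Amari (a Privy Counsellor) before Delgado (not a Privy Counsellor).
Among Chaudhari and Amari, by terms served (lower first): Chaudhari (6 terms) before Amari (7 terms).
Full order: Kapoor, Mbeki, Halvorsen, Ibarra, Chaudhari, Amari, Delgado, Okafor.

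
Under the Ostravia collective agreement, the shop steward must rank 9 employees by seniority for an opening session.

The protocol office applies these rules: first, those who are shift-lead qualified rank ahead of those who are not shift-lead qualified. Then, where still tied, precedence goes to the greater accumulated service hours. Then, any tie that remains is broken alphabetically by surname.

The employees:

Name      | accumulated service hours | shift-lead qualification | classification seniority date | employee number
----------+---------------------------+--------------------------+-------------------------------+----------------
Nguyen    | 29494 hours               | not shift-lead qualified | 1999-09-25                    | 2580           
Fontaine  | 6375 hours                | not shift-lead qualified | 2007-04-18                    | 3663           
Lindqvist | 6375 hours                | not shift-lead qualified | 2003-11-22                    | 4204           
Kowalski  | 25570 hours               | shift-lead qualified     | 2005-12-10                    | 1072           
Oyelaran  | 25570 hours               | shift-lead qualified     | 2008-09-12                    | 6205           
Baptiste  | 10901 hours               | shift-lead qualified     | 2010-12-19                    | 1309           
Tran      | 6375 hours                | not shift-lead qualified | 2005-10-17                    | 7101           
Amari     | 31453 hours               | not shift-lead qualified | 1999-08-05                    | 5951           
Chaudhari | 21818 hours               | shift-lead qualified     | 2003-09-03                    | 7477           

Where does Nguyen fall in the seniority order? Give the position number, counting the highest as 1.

By the first rule: Kowalski, Oyelaran, Chaudhari and Baptiste (each shift-lead qualified); then Amari, Nguyen, Fontaine, Lindqvist and Tran (each not shift-lead qualified).
Among Kowalski, Oyelaran, Chaudhari and Baptiste, by accumulated service hours (higher first): Kowalski and Oyelaran (25570 hours) before Chaudhari (21818 hours) before Baptiste (10901 hours).
Among Kowalski and Oyelaran, alphabetically by surname: Kowalski before Oyelaran.
Among Amari, Nguyen, Fontaine, Lindqvist and Tran, by accumulated service hours (higher first): Amari (31453 hours) before Nguyen (29494 hours) before Fontaine, Lindqvist and Tran (6375 hours).
Among Fontaine, Lindqvist and Tran, alphabetically by surname: Fontaine before Lindqvist before Tran.
Order: Kowalski, Oyelaran, Chaudhari, Baptiste, Amari, Nguyen, Fontaine, Lindqvist, Tran. So position 6.

6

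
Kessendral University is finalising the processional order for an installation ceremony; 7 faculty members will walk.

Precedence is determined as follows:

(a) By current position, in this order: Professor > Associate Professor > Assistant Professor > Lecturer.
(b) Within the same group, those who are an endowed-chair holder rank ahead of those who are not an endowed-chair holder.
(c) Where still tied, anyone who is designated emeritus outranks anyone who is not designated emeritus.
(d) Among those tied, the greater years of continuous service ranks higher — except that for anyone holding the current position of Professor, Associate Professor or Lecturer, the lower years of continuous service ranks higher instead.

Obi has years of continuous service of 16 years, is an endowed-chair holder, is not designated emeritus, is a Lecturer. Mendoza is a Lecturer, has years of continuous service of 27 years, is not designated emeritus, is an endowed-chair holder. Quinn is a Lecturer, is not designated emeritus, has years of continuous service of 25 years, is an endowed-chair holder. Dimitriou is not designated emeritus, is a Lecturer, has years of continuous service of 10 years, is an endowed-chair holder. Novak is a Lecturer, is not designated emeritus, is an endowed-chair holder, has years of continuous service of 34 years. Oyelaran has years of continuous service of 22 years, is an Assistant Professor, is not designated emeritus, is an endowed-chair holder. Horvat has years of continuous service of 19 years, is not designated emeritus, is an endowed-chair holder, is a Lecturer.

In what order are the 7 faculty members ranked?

Oyelaran, Dimitriou, Obi, Horvat, Quinn, Mendoza, Novak

By current position: Oyelaran (Assistant Professor); then Dimitriou, Obi, Horvat, Quinn, Mendoza and Novak (Lecturer).
Dimitriou, Obi, Horvat, Quinn, Mendoza and Novak are each an endowed-chair holder, so the next rule applies.
Dimitriou, Obi, Horvat, Quinn, Mendoza and Novak are each not designated emeritus, so the next rule applies.
Among Dimitriou, Obi, Horvat, Quinn, Mendoza and Novak, by years of continuous service (lower first) (reversed rule for this group): Dimitriou (10 years) before Obi (16 years) before Horvat (19 years) before Quinn (25 years) before Mendoza (27 years) before Novak (34 years).
Full order: Oyelaran, Dimitriou, Obi, Horvat, Quinn, Mendoza, Novak.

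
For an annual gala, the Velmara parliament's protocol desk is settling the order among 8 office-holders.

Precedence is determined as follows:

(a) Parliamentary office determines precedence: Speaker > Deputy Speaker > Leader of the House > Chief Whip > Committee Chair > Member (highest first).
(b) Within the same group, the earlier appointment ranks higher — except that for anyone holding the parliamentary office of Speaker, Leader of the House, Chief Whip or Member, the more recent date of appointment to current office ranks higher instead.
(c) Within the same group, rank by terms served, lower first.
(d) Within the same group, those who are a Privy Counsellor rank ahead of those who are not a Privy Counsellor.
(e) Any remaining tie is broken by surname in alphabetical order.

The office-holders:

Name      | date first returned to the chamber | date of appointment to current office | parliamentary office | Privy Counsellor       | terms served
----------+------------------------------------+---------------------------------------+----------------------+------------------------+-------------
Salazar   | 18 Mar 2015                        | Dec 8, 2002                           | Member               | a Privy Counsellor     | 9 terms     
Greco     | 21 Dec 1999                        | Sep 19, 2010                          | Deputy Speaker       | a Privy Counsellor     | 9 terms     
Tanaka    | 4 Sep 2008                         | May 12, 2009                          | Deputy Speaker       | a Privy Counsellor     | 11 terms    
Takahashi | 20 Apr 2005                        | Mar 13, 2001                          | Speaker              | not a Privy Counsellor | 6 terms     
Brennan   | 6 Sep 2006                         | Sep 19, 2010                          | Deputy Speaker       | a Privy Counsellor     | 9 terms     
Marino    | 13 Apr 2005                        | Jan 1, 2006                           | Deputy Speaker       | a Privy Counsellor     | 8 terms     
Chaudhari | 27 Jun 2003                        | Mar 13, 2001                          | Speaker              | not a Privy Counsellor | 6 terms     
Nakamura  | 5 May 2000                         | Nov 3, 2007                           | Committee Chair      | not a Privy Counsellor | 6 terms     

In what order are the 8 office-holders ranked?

Chaudhari, Takahashi, Marino, Tanaka, Brennan, Greco, Nakamura, Salazar

By parliamentary office: Chaudhari and Takahashi (Speaker); then Marino, Tanaka, Brennan and Greco (Deputy Speaker); then Nakamura (Committee Chair); then Salazar (Member).
Chaudhari and Takahashi both have date of appointment to current office Mar 13, 2001, so the next rule applies.
Chaudhari and Takahashi both have terms served 6 terms, so the next rule applies.
Chaudhari and Takahashi are each not a Privy Counsellor, so the next rule applies.
Among Chaudhari and Takahashi, alphabetically by surname: Chaudhari before Takahashi.
Among Marino, Tanaka, Brennan and Greco, by date of appointment to current office (earlier first): Marino (Jan 1, 2006) before Tanaka (May 12, 2009) before Brennan and Greco (Sep 19, 2010).
Brennan and Greco both have terms served 9 terms, so the next rule applies.
Brennan and Greco are each a Privy Counsellor, so the next rule applies.
Among Brennan and Greco, alphabetically by surname: Brennan before Greco.
Full order: Chaudhari, Takahashi, Marino, Tanaka, Brennan, Greco, Nakamura, Salazar.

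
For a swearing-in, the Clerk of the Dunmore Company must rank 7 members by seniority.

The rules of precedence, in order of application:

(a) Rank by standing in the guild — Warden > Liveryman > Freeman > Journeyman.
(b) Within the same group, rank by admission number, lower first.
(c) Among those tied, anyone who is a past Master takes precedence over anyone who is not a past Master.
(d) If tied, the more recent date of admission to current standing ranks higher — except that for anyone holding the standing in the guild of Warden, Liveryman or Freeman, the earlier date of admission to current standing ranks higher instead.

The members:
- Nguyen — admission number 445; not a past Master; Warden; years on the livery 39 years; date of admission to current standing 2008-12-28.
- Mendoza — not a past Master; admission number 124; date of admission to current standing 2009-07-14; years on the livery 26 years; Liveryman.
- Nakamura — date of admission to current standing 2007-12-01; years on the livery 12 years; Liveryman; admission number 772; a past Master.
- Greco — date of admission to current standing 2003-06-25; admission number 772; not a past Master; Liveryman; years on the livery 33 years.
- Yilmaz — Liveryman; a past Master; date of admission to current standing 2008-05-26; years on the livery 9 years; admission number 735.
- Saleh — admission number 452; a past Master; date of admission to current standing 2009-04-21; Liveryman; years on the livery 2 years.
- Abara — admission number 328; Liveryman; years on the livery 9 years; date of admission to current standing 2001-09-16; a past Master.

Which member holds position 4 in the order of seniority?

Saleh

By standing in the guild: Nguyen (Warden); then Mendoza, Abara, Saleh, Yilmaz, Nakamura and Greco (Liveryman).
Among Mendoza, Abara, Saleh, Yilmaz, Nakamura and Greco, by admission number (lower first): Mendoza (124) before Abara (328) before Saleh (452) before Yilmaz (735) before Nakamura and Greco (772).
Among Nakamura and Greco, a past Master before not a past Master: Nakamura (a past Master) before Greco (not a past Master).
Order: Nguyen, Mendoza, Abara, Saleh, Yilmaz, Nakamura, Greco.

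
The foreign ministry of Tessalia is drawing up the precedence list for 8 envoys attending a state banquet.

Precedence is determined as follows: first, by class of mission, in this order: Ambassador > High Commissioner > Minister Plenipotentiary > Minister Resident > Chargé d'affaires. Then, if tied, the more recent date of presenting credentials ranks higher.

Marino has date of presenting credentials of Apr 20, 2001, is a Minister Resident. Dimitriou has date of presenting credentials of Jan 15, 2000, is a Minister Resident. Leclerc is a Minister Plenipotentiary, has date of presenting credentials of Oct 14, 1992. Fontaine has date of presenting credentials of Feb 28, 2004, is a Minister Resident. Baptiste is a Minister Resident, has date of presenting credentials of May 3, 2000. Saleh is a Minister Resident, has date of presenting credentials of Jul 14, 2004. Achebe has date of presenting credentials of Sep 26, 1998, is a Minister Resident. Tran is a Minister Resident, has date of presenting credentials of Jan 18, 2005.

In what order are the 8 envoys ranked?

Leclerc, Tran, Saleh, Fontaine, Marino, Baptiste, Dimitriou, Achebe

By class of mission: Leclerc (Minister Plenipotentiary); then Tran, Saleh, Fontaine, Marino, Baptiste, Dimitriou and Achebe (Minister Resident).
Among Tran, Saleh, Fontaine, Marino, Baptiste, Dimitriou and Achebe, by date of presenting credentials (later first): Tran (Jan 18, 2005) before Saleh (Jul 14, 2004) before Fontaine (Feb 28, 2004) before Marino (Apr 20, 2001) before Baptiste (May 3, 2000) before Dimitriou (Jan 15, 2000) before Achebe (Sep 26, 1998).
Full order: Leclerc, Tran, Saleh, Fontaine, Marino, Baptiste, Dimitriou, Achebe.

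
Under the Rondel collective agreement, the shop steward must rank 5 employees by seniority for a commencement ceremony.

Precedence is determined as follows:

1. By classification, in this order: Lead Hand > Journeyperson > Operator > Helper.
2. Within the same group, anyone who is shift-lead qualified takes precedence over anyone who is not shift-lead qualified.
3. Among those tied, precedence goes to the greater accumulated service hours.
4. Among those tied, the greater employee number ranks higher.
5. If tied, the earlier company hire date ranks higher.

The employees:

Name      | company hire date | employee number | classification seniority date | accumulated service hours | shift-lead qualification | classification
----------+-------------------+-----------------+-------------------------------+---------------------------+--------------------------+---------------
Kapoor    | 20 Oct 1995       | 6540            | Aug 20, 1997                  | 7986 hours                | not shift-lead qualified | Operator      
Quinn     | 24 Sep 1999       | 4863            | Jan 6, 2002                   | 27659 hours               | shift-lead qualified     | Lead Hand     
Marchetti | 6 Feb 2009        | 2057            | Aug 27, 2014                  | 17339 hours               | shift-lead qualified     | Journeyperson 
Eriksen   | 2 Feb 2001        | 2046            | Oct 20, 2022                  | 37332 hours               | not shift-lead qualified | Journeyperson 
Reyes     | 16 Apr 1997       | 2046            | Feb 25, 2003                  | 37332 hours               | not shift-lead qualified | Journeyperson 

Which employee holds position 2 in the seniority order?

Marchetti

By classification: Quinn (Lead Hand); then Marchetti, Reyes and Eriksen (Journeyperson); then Kapoor (Operator).
Among Marchetti, Reyes and Eriksen, shift-lead qualified before not shift-lead qualified: Marchetti (shift-lead qualified) before Reyes and Eriksen (not shift-lead qualified).
Reyes and Eriksen both have accumulated service hours 37332 hours, so the next rule applies.
Reyes and Eriksen both have employee number 2046, so the next rule applies.
Among Reyes and Eriksen, by company hire date (earlier first): Reyes (16 Apr 1997) before Eriksen (2 Feb 2001).
Order: Quinn, Marchetti, Reyes, Eriksen, Kapoor.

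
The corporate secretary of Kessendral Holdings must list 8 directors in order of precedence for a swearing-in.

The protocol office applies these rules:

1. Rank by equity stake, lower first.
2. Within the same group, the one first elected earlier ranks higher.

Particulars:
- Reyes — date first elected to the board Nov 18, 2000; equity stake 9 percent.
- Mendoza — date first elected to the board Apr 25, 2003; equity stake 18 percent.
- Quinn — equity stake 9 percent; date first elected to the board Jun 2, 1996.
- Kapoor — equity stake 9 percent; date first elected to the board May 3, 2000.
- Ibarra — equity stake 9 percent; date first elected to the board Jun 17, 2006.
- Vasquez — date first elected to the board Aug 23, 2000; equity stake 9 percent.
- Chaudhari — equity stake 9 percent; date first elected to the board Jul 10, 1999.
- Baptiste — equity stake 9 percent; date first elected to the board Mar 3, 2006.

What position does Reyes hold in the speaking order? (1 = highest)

By equity stake (lower first): Quinn, Chaudhari, Kapoor, Vasquez, Reyes, Baptiste and Ibarra (each 9 percent); then Mendoza (18 percent).
Among Quinn, Chaudhari, Kapoor, Vasquez, Reyes, Baptiste and Ibarra, by date first elected to the board (earlier first): Quinn (Jun 2, 1996) before Chaudhari (Jul 10, 1999) before Kapoor (May 3, 2000) before Vasquez (Aug 23, 2000) before Reyes (Nov 18, 2000) before Baptiste (Mar 3, 2006) before Ibarra (Jun 17, 2006).
Order: Quinn, Chaudhari, Kapoor, Vasquez, Reyes, Baptiste, Ibarra, Mendoza. So position 5.

5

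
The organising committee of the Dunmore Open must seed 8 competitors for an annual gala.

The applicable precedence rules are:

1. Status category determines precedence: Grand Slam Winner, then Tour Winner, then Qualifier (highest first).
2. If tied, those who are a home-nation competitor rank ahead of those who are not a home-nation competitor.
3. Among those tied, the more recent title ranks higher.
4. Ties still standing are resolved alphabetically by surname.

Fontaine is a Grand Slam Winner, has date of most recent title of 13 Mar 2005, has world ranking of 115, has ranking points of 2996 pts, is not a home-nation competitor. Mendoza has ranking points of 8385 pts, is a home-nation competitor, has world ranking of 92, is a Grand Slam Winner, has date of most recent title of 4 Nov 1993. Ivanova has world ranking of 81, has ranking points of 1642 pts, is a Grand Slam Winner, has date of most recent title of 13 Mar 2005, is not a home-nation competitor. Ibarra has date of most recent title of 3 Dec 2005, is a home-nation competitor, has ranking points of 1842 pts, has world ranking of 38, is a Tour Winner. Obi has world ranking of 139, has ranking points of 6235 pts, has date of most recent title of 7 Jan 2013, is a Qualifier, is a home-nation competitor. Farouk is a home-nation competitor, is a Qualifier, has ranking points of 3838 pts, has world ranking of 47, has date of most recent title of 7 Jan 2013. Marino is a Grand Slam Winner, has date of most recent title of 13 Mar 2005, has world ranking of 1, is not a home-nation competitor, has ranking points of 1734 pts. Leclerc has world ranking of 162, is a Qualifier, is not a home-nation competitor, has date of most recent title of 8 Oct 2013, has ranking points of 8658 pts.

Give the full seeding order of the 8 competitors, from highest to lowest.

By status category: Mendoza, Fontaine, Ivanova and Marino (Grand Slam Winner); then Ibarra (Tour Winner); then Farouk, Obi and Leclerc (Qualifier).
Among Mendoza, Fontaine, Ivanova and Marino, a home-nation competitor before not a home-nation competitor: Mendoza (a home-nation competitor) before Fontaine, Ivanova and Marino (not a home-nation competitor).
Fontaine, Ivanova and Marino all have date of most recent title 13 Mar 2005, so the next rule applies.
Among Fontaine, Ivanova and Marino, alphabetically by surname: Fontaine before Ivanova before Marino.
Among Farouk, Obi and Leclerc, a home-nation competitor before not a home-nation competitor: Farouk and Obi (a home-nation competitor) before Leclerc (not a home-nation competitor).
Farouk and Obi both have date of most recent title 7 Jan 2013, so the next rule applies.
Among Farouk and Obi, alphabetically by surname: Farouk before Obi.
Full order: Mendoza, Fontaine, Ivanova, Marino, Ibarra, Farouk, Obi, Leclerc.

Mendoza, Fontaine, Ivanova, Marino, Ibarra, Farouk, Obi, Leclerc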